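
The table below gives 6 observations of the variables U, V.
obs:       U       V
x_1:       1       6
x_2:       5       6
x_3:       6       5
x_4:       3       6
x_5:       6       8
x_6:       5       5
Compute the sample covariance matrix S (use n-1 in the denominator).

Step 1 — column means:
  mean(U) = (1 + 5 + 6 + 3 + 6 + 5) / 6 = 26/6 = 4.3333
  mean(V) = (6 + 6 + 5 + 6 + 8 + 5) / 6 = 36/6 = 6

Step 2 — sample covariance S[i,j] = (1/(n-1)) · Σ_k (x_{k,i} - mean_i) · (x_{k,j} - mean_j), with n-1 = 5.
  S[U,U] = ((-3.3333)·(-3.3333) + (0.6667)·(0.6667) + (1.6667)·(1.6667) + (-1.3333)·(-1.3333) + (1.6667)·(1.6667) + (0.6667)·(0.6667)) / 5 = 19.3333/5 = 3.8667
  S[U,V] = ((-3.3333)·(0) + (0.6667)·(0) + (1.6667)·(-1) + (-1.3333)·(0) + (1.6667)·(2) + (0.6667)·(-1)) / 5 = 1/5 = 0.2
  S[V,V] = ((0)·(0) + (0)·(0) + (-1)·(-1) + (0)·(0) + (2)·(2) + (-1)·(-1)) / 5 = 6/5 = 1.2

S is symmetric (S[j,i] = S[i,j]). Assembling:

S = [[3.8667, 0.2],
 [0.2, 1.2]]


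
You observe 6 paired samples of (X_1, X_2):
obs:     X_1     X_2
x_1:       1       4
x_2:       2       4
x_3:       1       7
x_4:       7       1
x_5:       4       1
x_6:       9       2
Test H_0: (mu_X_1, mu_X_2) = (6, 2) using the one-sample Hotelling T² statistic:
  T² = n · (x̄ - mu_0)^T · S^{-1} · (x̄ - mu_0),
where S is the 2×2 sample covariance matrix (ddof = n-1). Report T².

Step 1 — sample mean vector:
  mean(X_1) = (1 + 2 + 1 + 7 + 4 + 9) / 6 = 24/6 = 4
  mean(X_2) = (4 + 4 + 7 + 1 + 1 + 2) / 6 = 19/6 = 3.1667
  x̄ = (4, 3.1667),  deviation x̄ - mu_0 = (4, 3.1667) - (6, 2) = (-2, 1.1667).

Step 2 — sample covariance matrix, S[i,j] = (1/(n-1)) · Σ_k (x_{k,i} - mean_i) · (x_{k,j} - mean_j), divisor n-1 = 5:
  S[X_1,X_1] = ((-3)·(-3) + (-2)·(-2) + (-3)·(-3) + (3)·(3) + (0)·(0) + (5)·(5)) / 5 = 56/5 = 11.2
  S[X_1,X_2] = ((-3)·(0.8333) + (-2)·(0.8333) + (-3)·(3.8333) + (3)·(-2.1667) + (0)·(-2.1667) + (5)·(-1.1667)) / 5 = -28/5 = -5.6
  S[X_2,X_2] = ((0.8333)·(0.8333) + (0.8333)·(0.8333) + (3.8333)·(3.8333) + (-2.1667)·(-2.1667) + (-2.1667)·(-2.1667) + (-1.1667)·(-1.1667)) / 5 = 26.8333/5 = 5.3667
  S = [[11.2, -5.6],
 [-5.6, 5.3667]].

Step 3 — invert S. det(S) = 11.2·5.3667 - (-5.6)² = 28.7467.
  S^{-1} = (1/det) · [[d, -b], [-b, a]] = [[0.1867, 0.1948],
 [0.1948, 0.3896]].

Step 4 — quadratic form (x̄ - mu_0)^T · S^{-1} · (x̄ - mu_0):
  S^{-1} · (x̄ - mu_0) = (-0.1461, 0.0649),
  (x̄ - mu_0)^T · [...] = (-2)·(-0.1461) + (1.1667)·(0.0649) = 0.368.

Step 5 — scale by n: T² = 6 · 0.368 = 2.2078.

T² ≈ 2.2078


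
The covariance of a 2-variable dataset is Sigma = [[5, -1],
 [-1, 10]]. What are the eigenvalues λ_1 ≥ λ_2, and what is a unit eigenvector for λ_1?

Step 1 — characteristic polynomial of 2×2 Sigma:
  det(Sigma - λI) = λ² - trace · λ + det = 0.
  trace = 5 + 10 = 15, det = 5·10 - (-1)² = 49.
Step 2 — discriminant:
  Δ = trace² - 4·det = 225 - 196 = 29.
Step 3 — eigenvalues:
  λ = (trace ± √Δ)/2 = (15 ± 5.3852)/2,
  λ_1 = 10.1926,  λ_2 = 4.8074.

Step 4 — unit eigenvector for λ_1: solve (Sigma - λ_1 I)v = 0. First row:
  (5 - 10.1926)·v_x + (-1)·v_y = 0, i.e. (-5.1926)·v_x + (-1)·v_y = 0,
  so v ∝ (b, λ_1 - a) = (-1, 5.1926); multiply by -1 so the first entry is positive: u = (1, -5.1926).
  ||u|| = √((1)² + (-5.1926)²) = √(27.9629) ≈ 5.288,
  v_1 = u/||u|| ≈ (0.1891, -0.982) (||v_1|| = 1).

λ_1 = 10.1926,  λ_2 = 4.8074;  v_1 ≈ (0.1891, -0.982)


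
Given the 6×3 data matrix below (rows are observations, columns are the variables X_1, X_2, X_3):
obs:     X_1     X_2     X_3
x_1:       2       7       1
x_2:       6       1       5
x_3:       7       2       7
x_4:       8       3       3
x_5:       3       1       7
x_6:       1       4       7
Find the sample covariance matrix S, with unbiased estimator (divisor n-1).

Step 1 — column means:
  mean(X_1) = (2 + 6 + 7 + 8 + 3 + 1) / 6 = 27/6 = 4.5
  mean(X_2) = (7 + 1 + 2 + 3 + 1 + 4) / 6 = 18/6 = 3
  mean(X_3) = (1 + 5 + 7 + 3 + 7 + 7) / 6 = 30/6 = 5

Step 2 — sample covariance S[i,j] = (1/(n-1)) · Σ_k (x_{k,i} - mean_i) · (x_{k,j} - mean_j), with n-1 = 5.
  S[X_1,X_1] = ((-2.5)·(-2.5) + (1.5)·(1.5) + (2.5)·(2.5) + (3.5)·(3.5) + (-1.5)·(-1.5) + (-3.5)·(-3.5)) / 5 = 41.5/5 = 8.3
  S[X_1,X_2] = ((-2.5)·(4) + (1.5)·(-2) + (2.5)·(-1) + (3.5)·(0) + (-1.5)·(-2) + (-3.5)·(1)) / 5 = -16/5 = -3.2
  S[X_1,X_3] = ((-2.5)·(-4) + (1.5)·(0) + (2.5)·(2) + (3.5)·(-2) + (-1.5)·(2) + (-3.5)·(2)) / 5 = -2/5 = -0.4
  S[X_2,X_2] = ((4)·(4) + (-2)·(-2) + (-1)·(-1) + (0)·(0) + (-2)·(-2) + (1)·(1)) / 5 = 26/5 = 5.2
  S[X_2,X_3] = ((4)·(-4) + (-2)·(0) + (-1)·(2) + (0)·(-2) + (-2)·(2) + (1)·(2)) / 5 = -20/5 = -4
  S[X_3,X_3] = ((-4)·(-4) + (0)·(0) + (2)·(2) + (-2)·(-2) + (2)·(2) + (2)·(2)) / 5 = 32/5 = 6.4

S is symmetric (S[j,i] = S[i,j]). Assembling:

S = [[8.3, -3.2, -0.4],
 [-3.2, 5.2, -4],
 [-0.4, -4, 6.4]]


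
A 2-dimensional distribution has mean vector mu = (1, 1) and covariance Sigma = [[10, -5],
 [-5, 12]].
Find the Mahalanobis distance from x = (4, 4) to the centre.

Step 1 — centre the observation: (x - mu) = (3, 3).

Step 2 — invert Sigma. det(Sigma) = 10·12 - (-5)² = 95.
  Sigma^{-1} = (1/det) · [[d, -b], [-b, a]] = [[0.1263, 0.0526],
 [0.0526, 0.1053]].

Step 3 — form the quadratic (x - mu)^T · Sigma^{-1} · (x - mu):
  Sigma^{-1} · (x - mu) = (0.5368, 0.4737).
  (x - mu)^T · [Sigma^{-1} · (x - mu)] = (3)·(0.5368) + (3)·(0.4737) = 3.0316.

Step 4 — take square root: d = √(3.0316) ≈ 1.7411.

d(x, mu) = √(3.0316) ≈ 1.7411


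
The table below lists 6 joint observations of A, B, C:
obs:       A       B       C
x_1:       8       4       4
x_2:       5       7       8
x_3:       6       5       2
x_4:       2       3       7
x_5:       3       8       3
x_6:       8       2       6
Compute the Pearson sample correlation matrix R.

Step 1 — column means:
  mean(A) = (8 + 5 + 6 + 2 + 3 + 8) / 6 = 32/6 = 5.3333
  mean(B) = (4 + 7 + 5 + 3 + 8 + 2) / 6 = 29/6 = 4.8333
  mean(C) = (4 + 8 + 2 + 7 + 3 + 6) / 6 = 30/6 = 5

Step 2 — sample variances and covariances s[i,j] = (1/(n-1)) · Σ_k (x_{k,i} - mean_i) · (x_{k,j} - mean_j), with n-1 = 5:
  s[A,A] = ((2.6667)·(2.6667) + (-0.3333)·(-0.3333) + (0.6667)·(0.6667) + (-3.3333)·(-3.3333) + (-2.3333)·(-2.3333) + (2.6667)·(2.6667)) / 5 = 31.3333/5 = 6.2667
  s[A,B] = ((2.6667)·(-0.8333) + (-0.3333)·(2.1667) + (0.6667)·(0.1667) + (-3.3333)·(-1.8333) + (-2.3333)·(3.1667) + (2.6667)·(-2.8333)) / 5 = -11.6667/5 = -2.3333
  s[A,C] = ((2.6667)·(-1) + (-0.3333)·(3) + (0.6667)·(-3) + (-3.3333)·(2) + (-2.3333)·(-2) + (2.6667)·(1)) / 5 = -5/5 = -1
  s[B,B] = ((-0.8333)·(-0.8333) + (2.1667)·(2.1667) + (0.1667)·(0.1667) + (-1.8333)·(-1.8333) + (3.1667)·(3.1667) + (-2.8333)·(-2.8333)) / 5 = 26.8333/5 = 5.3667
  s[B,C] = ((-0.8333)·(-1) + (2.1667)·(3) + (0.1667)·(-3) + (-1.8333)·(2) + (3.1667)·(-2) + (-2.8333)·(1)) / 5 = -6/5 = -1.2
  s[C,C] = ((-1)·(-1) + (3)·(3) + (-3)·(-3) + (2)·(2) + (-2)·(-2) + (1)·(1)) / 5 = 28/5 = 5.6
  Sample standard deviations s_i = √(s[i,i]):
  s(A) = √(6.2667) = 2.5033
  s(B) = √(5.3667) = 2.3166
  s(C) = √(5.6) = 2.3664

Step 3 — r_{ij} = s_{ij} / (s_i · s_j):
  r[A,A] = 1 (diagonal).
  r[A,B] = -2.3333 / (2.5033 · 2.3166) = -2.3333 / 5.7992 = -0.4024
  r[A,C] = -1 / (2.5033 · 2.3664) = -1 / 5.924 = -0.1688
  r[B,B] = 1 (diagonal).
  r[B,C] = -1.2 / (2.3166 · 2.3664) = -1.2 / 5.4821 = -0.2189
  r[C,C] = 1 (diagonal).

R is symmetric with unit diagonal. Assembling:

R = [[1, -0.4024, -0.1688],
 [-0.4024, 1, -0.2189],
 [-0.1688, -0.2189, 1]]


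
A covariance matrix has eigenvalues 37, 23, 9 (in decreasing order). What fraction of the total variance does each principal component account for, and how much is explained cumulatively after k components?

Step 1 — total variance = trace(Sigma) = Σ λ_i = 37 + 23 + 9 = 69.

Step 2 — fraction explained by component i = λ_i / Σ λ:
  PC1: 37/69 = 0.5362
  PC2: 23/69 = 0.3333
  PC3: 9/69 = 0.1304

Step 3 — cumulative fraction after k components = (λ_1 + ... + λ_k) / Σ λ:
  k = 1: 37/69 = 0.5362
  k = 2: (37 + 23)/69 = 60/69 = 0.8696
  k = 3: (37 + 23 + 9)/69 = 69/69 = 1

Summary (fraction, with percent):

explained: PC1 0.5362 (53.62%), PC2 0.3333 (33.33%), PC3 0.1304 (13.04%);  cumulative: 0.5362, 0.8696, 1


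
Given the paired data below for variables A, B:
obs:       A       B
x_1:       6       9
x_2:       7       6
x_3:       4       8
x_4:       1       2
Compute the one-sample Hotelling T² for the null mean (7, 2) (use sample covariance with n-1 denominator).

Step 1 — sample mean vector:
  mean(A) = (6 + 7 + 4 + 1) / 4 = 18/4 = 4.5
  mean(B) = (9 + 6 + 8 + 2) / 4 = 25/4 = 6.25
  x̄ = (4.5, 6.25),  deviation x̄ - mu_0 = (4.5, 6.25) - (7, 2) = (-2.5, 4.25).

Step 2 — sample covariance matrix, S[i,j] = (1/(n-1)) · Σ_k (x_{k,i} - mean_i) · (x_{k,j} - mean_j), divisor n-1 = 3:
  S[A,A] = ((1.5)·(1.5) + (2.5)·(2.5) + (-0.5)·(-0.5) + (-3.5)·(-3.5)) / 3 = 21/3 = 7
  S[A,B] = ((1.5)·(2.75) + (2.5)·(-0.25) + (-0.5)·(1.75) + (-3.5)·(-4.25)) / 3 = 17.5/3 = 5.8333
  S[B,B] = ((2.75)·(2.75) + (-0.25)·(-0.25) + (1.75)·(1.75) + (-4.25)·(-4.25)) / 3 = 28.75/3 = 9.5833
  S = [[7, 5.8333],
 [5.8333, 9.5833]].

Step 3 — invert S. det(S) = 7·9.5833 - (5.8333)² = 33.0556.
  S^{-1} = (1/det) · [[d, -b], [-b, a]] = [[0.2899, -0.1765],
 [-0.1765, 0.2118]].

Step 4 — quadratic form (x̄ - mu_0)^T · S^{-1} · (x̄ - mu_0):
  S^{-1} · (x̄ - mu_0) = (-1.4748, 1.3412),
  (x̄ - mu_0)^T · [...] = (-2.5)·(-1.4748) + (4.25)·(1.3412) = 9.387.

Step 5 — scale by n: T² = 4 · 9.387 = 37.5479.

T² ≈ 37.5479


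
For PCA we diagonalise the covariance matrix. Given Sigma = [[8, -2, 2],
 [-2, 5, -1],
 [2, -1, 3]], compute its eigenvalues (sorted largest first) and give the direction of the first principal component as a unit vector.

Step 1 — characteristic polynomial p(λ) = det(λI - Sigma) = λ³ - tr·λ² + c_1·λ - det, where tr = trace, c_1 = sum of the principal 2×2 minors, det = det(Sigma):
  tr = 8 + 5 + 3 = 16,
  c_1 = (8·5 - (-2)²) + (8·3 - (2)²) + (5·3 - (-1)²) = 36 + 20 + 14 = 70,
  det = 8·(5·3 - (-1)²) - (-2)·((-2)·3 - (-1)·(2)) + (2)·((-2)·(-1) - 5·(2)) = 8·(14) - (-2)·(-4) + (2)·(-8) = 88.
  So p(λ) = λ³ - 16λ² + 70λ - 88.
Step 2 — look for an integer root (rational root theorem: any rational root is an integer divisor of 88). Testing λ = 4:
  p(4) = 64 - 256 + 280 - 88 = 0  ✓
  Dividing out (λ - 4): p(λ) = (λ - 4)(λ² - 12λ + 22).
Step 3 — remaining eigenvalues from the quadratic λ² - 12λ + 22 = 0:
  Δ = 12² - 4·22 = 144 - 88 = 56,  λ = (12 ± √56)/2 = (12 ± 7.4833)/2 ≈ 9.7417 or 2.2583.
  Sorted: λ_1 = 9.7417,  λ_2 = 4,  λ_3 = 2.2583  (check: sum = 16 = tr ✓).

Step 4 — unit eigenvector for λ_1 ≈ 9.7417: v spans the null space of (Sigma - λ_1 I), whose rows are
  r_1 = (-1.7417, -2, 2),  r_2 = (-2, -4.7417, -1),  r_3 = (2, -1, -6.7417).
  v is orthogonal to every row, so take v ∝ r_1 × r_2 = ((-2)·(-1) - (2)·(-4.7417), (2)·(-2) - (-1.7417)·(-1), (-1.7417)·(-4.7417) - (-2)·(-2)) ≈ (11.4833, -5.7417, 4.2583).
  Let u = (11.4833, -5.7417, 4.2583).
  ||u|| = √((11.4833)² + (-5.7417)² + (4.2583)²) = √(182.9666) ≈ 13.5265,  v_1 = u/||u|| ≈ (0.8489, -0.4245, 0.3148) (||v_1|| = 1).

λ_1 = 9.7417,  λ_2 = 4,  λ_3 = 2.2583;  v_1 ≈ (0.8489, -0.4245, 0.3148)


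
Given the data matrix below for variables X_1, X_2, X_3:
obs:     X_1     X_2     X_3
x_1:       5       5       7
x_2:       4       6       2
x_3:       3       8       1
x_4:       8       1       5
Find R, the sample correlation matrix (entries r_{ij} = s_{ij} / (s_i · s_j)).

Step 1 — column means:
  mean(X_1) = (5 + 4 + 3 + 8) / 4 = 20/4 = 5
  mean(X_2) = (5 + 6 + 8 + 1) / 4 = 20/4 = 5
  mean(X_3) = (7 + 2 + 1 + 5) / 4 = 15/4 = 3.75

Step 2 — sample variances and covariances s[i,j] = (1/(n-1)) · Σ_k (x_{k,i} - mean_i) · (x_{k,j} - mean_j), with n-1 = 3:
  s[X_1,X_1] = ((0)·(0) + (-1)·(-1) + (-2)·(-2) + (3)·(3)) / 3 = 14/3 = 4.6667
  s[X_1,X_2] = ((0)·(0) + (-1)·(1) + (-2)·(3) + (3)·(-4)) / 3 = -19/3 = -6.3333
  s[X_1,X_3] = ((0)·(3.25) + (-1)·(-1.75) + (-2)·(-2.75) + (3)·(1.25)) / 3 = 11/3 = 3.6667
  s[X_2,X_2] = ((0)·(0) + (1)·(1) + (3)·(3) + (-4)·(-4)) / 3 = 26/3 = 8.6667
  s[X_2,X_3] = ((0)·(3.25) + (1)·(-1.75) + (3)·(-2.75) + (-4)·(1.25)) / 3 = -15/3 = -5
  s[X_3,X_3] = ((3.25)·(3.25) + (-1.75)·(-1.75) + (-2.75)·(-2.75) + (1.25)·(1.25)) / 3 = 22.75/3 = 7.5833
  Sample standard deviations s_i = √(s[i,i]):
  s(X_1) = √(4.6667) = 2.1602
  s(X_2) = √(8.6667) = 2.9439
  s(X_3) = √(7.5833) = 2.7538

Step 3 — r_{ij} = s_{ij} / (s_i · s_j):
  r[X_1,X_1] = 1 (diagonal).
  r[X_1,X_2] = -6.3333 / (2.1602 · 2.9439) = -6.3333 / 6.3596 = -0.9959
  r[X_1,X_3] = 3.6667 / (2.1602 · 2.7538) = 3.6667 / 5.9489 = 0.6164
  r[X_2,X_2] = 1 (diagonal).
  r[X_2,X_3] = -5 / (2.9439 · 2.7538) = -5 / 8.1069 = -0.6168
  r[X_3,X_3] = 1 (diagonal).

R is symmetric with unit diagonal. Assembling:

R = [[1, -0.9959, 0.6164],
 [-0.9959, 1, -0.6168],
 [0.6164, -0.6168, 1]]


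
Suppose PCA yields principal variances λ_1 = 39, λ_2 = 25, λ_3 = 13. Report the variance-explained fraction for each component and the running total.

Step 1 — total variance = trace(Sigma) = Σ λ_i = 39 + 25 + 13 = 77.

Step 2 — fraction explained by component i = λ_i / Σ λ:
  PC1: 39/77 = 0.5065
  PC2: 25/77 = 0.3247
  PC3: 13/77 = 0.1688

Step 3 — cumulative fraction after k components = (λ_1 + ... + λ_k) / Σ λ:
  k = 1: 39/77 = 0.5065
  k = 2: (39 + 25)/77 = 64/77 = 0.8312
  k = 3: (39 + 25 + 13)/77 = 77/77 = 1

Summary (fraction, with percent):

explained: PC1 0.5065 (50.65%), PC2 0.3247 (32.47%), PC3 0.1688 (16.88%);  cumulative: 0.5065, 0.8312, 1


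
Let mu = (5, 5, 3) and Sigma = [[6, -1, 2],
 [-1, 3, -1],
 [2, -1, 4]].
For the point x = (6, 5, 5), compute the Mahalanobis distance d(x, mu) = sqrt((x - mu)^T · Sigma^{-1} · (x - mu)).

Step 1 — centre the observation: (x - mu) = (1, 0, 2).

Step 2 — invert Sigma (cofactor / det for 3×3, or solve directly):
  Sigma^{-1} = [[0.2037, 0.037, -0.0926],
 [0.037, 0.3704, 0.0741],
 [-0.0926, 0.0741, 0.3148]].

Step 3 — form the quadratic (x - mu)^T · Sigma^{-1} · (x - mu):
  Sigma^{-1} · (x - mu) = (0.0185, 0.1852, 0.537).
  (x - mu)^T · [Sigma^{-1} · (x - mu)] = (1)·(0.0185) + (0)·(0.1852) + (2)·(0.537) = 1.0926.

Step 4 — take square root: d = √(1.0926) ≈ 1.0453.

d(x, mu) = √(1.0926) ≈ 1.0453


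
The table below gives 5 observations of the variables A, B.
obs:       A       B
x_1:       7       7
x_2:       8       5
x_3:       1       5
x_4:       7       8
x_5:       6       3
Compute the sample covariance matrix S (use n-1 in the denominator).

Step 1 — column means:
  mean(A) = (7 + 8 + 1 + 7 + 6) / 5 = 29/5 = 5.8
  mean(B) = (7 + 5 + 5 + 8 + 3) / 5 = 28/5 = 5.6

Step 2 — sample covariance S[i,j] = (1/(n-1)) · Σ_k (x_{k,i} - mean_i) · (x_{k,j} - mean_j), with n-1 = 4.
  S[A,A] = ((1.2)·(1.2) + (2.2)·(2.2) + (-4.8)·(-4.8) + (1.2)·(1.2) + (0.2)·(0.2)) / 4 = 30.8/4 = 7.7
  S[A,B] = ((1.2)·(1.4) + (2.2)·(-0.6) + (-4.8)·(-0.6) + (1.2)·(2.4) + (0.2)·(-2.6)) / 4 = 5.6/4 = 1.4
  S[B,B] = ((1.4)·(1.4) + (-0.6)·(-0.6) + (-0.6)·(-0.6) + (2.4)·(2.4) + (-2.6)·(-2.6)) / 4 = 15.2/4 = 3.8

S is symmetric (S[j,i] = S[i,j]). Assembling:

S = [[7.7, 1.4],
 [1.4, 3.8]]


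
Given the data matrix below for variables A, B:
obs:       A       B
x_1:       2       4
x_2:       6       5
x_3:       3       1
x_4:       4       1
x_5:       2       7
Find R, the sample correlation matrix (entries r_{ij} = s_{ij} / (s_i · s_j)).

Step 1 — column means:
  mean(A) = (2 + 6 + 3 + 4 + 2) / 5 = 17/5 = 3.4
  mean(B) = (4 + 5 + 1 + 1 + 7) / 5 = 18/5 = 3.6

Step 2 — sample variances and covariances s[i,j] = (1/(n-1)) · Σ_k (x_{k,i} - mean_i) · (x_{k,j} - mean_j), with n-1 = 4:
  s[A,A] = ((-1.4)·(-1.4) + (2.6)·(2.6) + (-0.4)·(-0.4) + (0.6)·(0.6) + (-1.4)·(-1.4)) / 4 = 11.2/4 = 2.8
  s[A,B] = ((-1.4)·(0.4) + (2.6)·(1.4) + (-0.4)·(-2.6) + (0.6)·(-2.6) + (-1.4)·(3.4)) / 4 = -2.2/4 = -0.55
  s[B,B] = ((0.4)·(0.4) + (1.4)·(1.4) + (-2.6)·(-2.6) + (-2.6)·(-2.6) + (3.4)·(3.4)) / 4 = 27.2/4 = 6.8
  Sample standard deviations s_i = √(s[i,i]):
  s(A) = √(2.8) = 1.6733
  s(B) = √(6.8) = 2.6077

Step 3 — r_{ij} = s_{ij} / (s_i · s_j):
  r[A,A] = 1 (diagonal).
  r[A,B] = -0.55 / (1.6733 · 2.6077) = -0.55 / 4.3635 = -0.126
  r[B,B] = 1 (diagonal).

R is symmetric with unit diagonal. Assembling:

R = [[1, -0.126],
 [-0.126, 1]]


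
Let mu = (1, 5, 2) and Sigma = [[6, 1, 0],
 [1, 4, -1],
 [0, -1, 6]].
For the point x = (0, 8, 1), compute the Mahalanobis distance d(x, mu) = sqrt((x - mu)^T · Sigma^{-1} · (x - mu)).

Step 1 — centre the observation: (x - mu) = (-1, 3, -1).

Step 2 — invert Sigma (cofactor / det for 3×3, or solve directly):
  Sigma^{-1} = [[0.1742, -0.0455, -0.0076],
 [-0.0455, 0.2727, 0.0455],
 [-0.0076, 0.0455, 0.1742]].

Step 3 — form the quadratic (x - mu)^T · Sigma^{-1} · (x - mu):
  Sigma^{-1} · (x - mu) = (-0.303, 0.8182, -0.0303).
  (x - mu)^T · [Sigma^{-1} · (x - mu)] = (-1)·(-0.303) + (3)·(0.8182) + (-1)·(-0.0303) = 2.7879.

Step 4 — take square root: d = √(2.7879) ≈ 1.6697.

d(x, mu) = √(2.7879) ≈ 1.6697


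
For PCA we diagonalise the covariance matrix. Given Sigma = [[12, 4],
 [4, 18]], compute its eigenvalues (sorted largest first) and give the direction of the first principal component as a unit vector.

Step 1 — characteristic polynomial of 2×2 Sigma:
  det(Sigma - λI) = λ² - trace · λ + det = 0.
  trace = 12 + 18 = 30, det = 12·18 - (4)² = 200.
Step 2 — discriminant:
  Δ = trace² - 4·det = 900 - 800 = 100.
Step 3 — eigenvalues:
  λ = (trace ± √Δ)/2 = (30 ± 10)/2,
  λ_1 = 20,  λ_2 = 10.

Step 4 — unit eigenvector for λ_1: solve (Sigma - λ_1 I)v = 0. First row:
  (12 - 20)·v_x + (4)·v_y = 0, i.e. (-8)·v_x + (4)·v_y = 0,
  so v ∝ (b, λ_1 - a) = (4, 8) = u.
  ||u|| = √((4)² + (8)²) = √(80) ≈ 8.9443,
  v_1 = u/||u|| ≈ (0.4472, 0.8944) (||v_1|| = 1).

λ_1 = 20,  λ_2 = 10;  v_1 ≈ (0.4472, 0.8944)


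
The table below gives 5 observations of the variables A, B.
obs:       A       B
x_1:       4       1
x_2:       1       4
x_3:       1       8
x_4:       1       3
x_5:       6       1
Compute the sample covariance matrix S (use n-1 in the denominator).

Step 1 — column means:
  mean(A) = (4 + 1 + 1 + 1 + 6) / 5 = 13/5 = 2.6
  mean(B) = (1 + 4 + 8 + 3 + 1) / 5 = 17/5 = 3.4

Step 2 — sample covariance S[i,j] = (1/(n-1)) · Σ_k (x_{k,i} - mean_i) · (x_{k,j} - mean_j), with n-1 = 4.
  S[A,A] = ((1.4)·(1.4) + (-1.6)·(-1.6) + (-1.6)·(-1.6) + (-1.6)·(-1.6) + (3.4)·(3.4)) / 4 = 21.2/4 = 5.3
  S[A,B] = ((1.4)·(-2.4) + (-1.6)·(0.6) + (-1.6)·(4.6) + (-1.6)·(-0.4) + (3.4)·(-2.4)) / 4 = -19.2/4 = -4.8
  S[B,B] = ((-2.4)·(-2.4) + (0.6)·(0.6) + (4.6)·(4.6) + (-0.4)·(-0.4) + (-2.4)·(-2.4)) / 4 = 33.2/4 = 8.3

S is symmetric (S[j,i] = S[i,j]). Assembling:

S = [[5.3, -4.8],
 [-4.8, 8.3]]


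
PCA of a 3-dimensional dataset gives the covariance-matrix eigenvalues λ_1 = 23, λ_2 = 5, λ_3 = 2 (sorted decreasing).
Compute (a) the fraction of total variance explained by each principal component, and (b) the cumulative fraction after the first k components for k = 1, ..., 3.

Step 1 — total variance = trace(Sigma) = Σ λ_i = 23 + 5 + 2 = 30.

Step 2 — fraction explained by component i = λ_i / Σ λ:
  PC1: 23/30 = 0.7667
  PC2: 5/30 = 0.1667
  PC3: 2/30 = 0.0667

Step 3 — cumulative fraction after k components = (λ_1 + ... + λ_k) / Σ λ:
  k = 1: 23/30 = 0.7667
  k = 2: (23 + 5)/30 = 28/30 = 0.9333
  k = 3: (23 + 5 + 2)/30 = 30/30 = 1

Summary (fraction, with percent):

explained: PC1 0.7667 (76.67%), PC2 0.1667 (16.67%), PC3 0.0667 (6.67%);  cumulative: 0.7667, 0.9333, 1


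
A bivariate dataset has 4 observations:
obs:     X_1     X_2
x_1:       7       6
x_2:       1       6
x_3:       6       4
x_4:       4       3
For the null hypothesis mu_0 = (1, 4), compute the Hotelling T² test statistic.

Step 1 — sample mean vector:
  mean(X_1) = (7 + 1 + 6 + 4) / 4 = 18/4 = 4.5
  mean(X_2) = (6 + 6 + 4 + 3) / 4 = 19/4 = 4.75
  x̄ = (4.5, 4.75),  deviation x̄ - mu_0 = (4.5, 4.75) - (1, 4) = (3.5, 0.75).

Step 2 — sample covariance matrix, S[i,j] = (1/(n-1)) · Σ_k (x_{k,i} - mean_i) · (x_{k,j} - mean_j), divisor n-1 = 3:
  S[X_1,X_1] = ((2.5)·(2.5) + (-3.5)·(-3.5) + (1.5)·(1.5) + (-0.5)·(-0.5)) / 3 = 21/3 = 7
  S[X_1,X_2] = ((2.5)·(1.25) + (-3.5)·(1.25) + (1.5)·(-0.75) + (-0.5)·(-1.75)) / 3 = -1.5/3 = -0.5
  S[X_2,X_2] = ((1.25)·(1.25) + (1.25)·(1.25) + (-0.75)·(-0.75) + (-1.75)·(-1.75)) / 3 = 6.75/3 = 2.25
  S = [[7, -0.5],
 [-0.5, 2.25]].

Step 3 — invert S. det(S) = 7·2.25 - (-0.5)² = 15.5.
  S^{-1} = (1/det) · [[d, -b], [-b, a]] = [[0.1452, 0.0323],
 [0.0323, 0.4516]].

Step 4 — quadratic form (x̄ - mu_0)^T · S^{-1} · (x̄ - mu_0):
  S^{-1} · (x̄ - mu_0) = (0.5323, 0.4516),
  (x̄ - mu_0)^T · [...] = (3.5)·(0.5323) + (0.75)·(0.4516) = 2.2016.

Step 5 — scale by n: T² = 4 · 2.2016 = 8.8065.

T² ≈ 8.8065


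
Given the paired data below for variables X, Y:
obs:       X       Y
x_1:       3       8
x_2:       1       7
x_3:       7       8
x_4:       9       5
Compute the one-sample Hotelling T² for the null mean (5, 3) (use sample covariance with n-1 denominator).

Step 1 — sample mean vector:
  mean(X) = (3 + 1 + 7 + 9) / 4 = 20/4 = 5
  mean(Y) = (8 + 7 + 8 + 5) / 4 = 28/4 = 7
  x̄ = (5, 7),  deviation x̄ - mu_0 = (5, 7) - (5, 3) = (0, 4).

Step 2 — sample covariance matrix, S[i,j] = (1/(n-1)) · Σ_k (x_{k,i} - mean_i) · (x_{k,j} - mean_j), divisor n-1 = 3:
  S[X,X] = ((-2)·(-2) + (-4)·(-4) + (2)·(2) + (4)·(4)) / 3 = 40/3 = 13.3333
  S[X,Y] = ((-2)·(1) + (-4)·(0) + (2)·(1) + (4)·(-2)) / 3 = -8/3 = -2.6667
  S[Y,Y] = ((1)·(1) + (0)·(0) + (1)·(1) + (-2)·(-2)) / 3 = 6/3 = 2
  S = [[13.3333, -2.6667],
 [-2.6667, 2]].

Step 3 — invert S. det(S) = 13.3333·2 - (-2.6667)² = 19.5556.
  S^{-1} = (1/det) · [[d, -b], [-b, a]] = [[0.1023, 0.1364],
 [0.1364, 0.6818]].

Step 4 — quadratic form (x̄ - mu_0)^T · S^{-1} · (x̄ - mu_0):
  S^{-1} · (x̄ - mu_0) = (0.5455, 2.7273),
  (x̄ - mu_0)^T · [...] = (0)·(0.5455) + (4)·(2.7273) = 10.9091.

Step 5 — scale by n: T² = 4 · 10.9091 = 43.6364.

T² ≈ 43.6364


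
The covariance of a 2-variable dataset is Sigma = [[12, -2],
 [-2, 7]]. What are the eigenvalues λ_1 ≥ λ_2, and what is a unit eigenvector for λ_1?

Step 1 — characteristic polynomial of 2×2 Sigma:
  det(Sigma - λI) = λ² - trace · λ + det = 0.
  trace = 12 + 7 = 19, det = 12·7 - (-2)² = 80.
Step 2 — discriminant:
  Δ = trace² - 4·det = 361 - 320 = 41.
Step 3 — eigenvalues:
  λ = (trace ± √Δ)/2 = (19 ± 6.4031)/2,
  λ_1 = 12.7016,  λ_2 = 6.2984.

Step 4 — unit eigenvector for λ_1: solve (Sigma - λ_1 I)v = 0. First row:
  (12 - 12.7016)·v_x + (-2)·v_y = 0, i.e. (-0.7016)·v_x + (-2)·v_y = 0,
  so v ∝ (b, λ_1 - a) = (-2, 0.7016); multiply by -1 so the first entry is positive: u = (2, -0.7016).
  ||u|| = √((2)² + (-0.7016)²) = √(4.4922) ≈ 2.1195,
  v_1 = u/||u|| ≈ (0.9436, -0.331) (||v_1|| = 1).

λ_1 = 12.7016,  λ_2 = 6.2984;  v_1 ≈ (0.9436, -0.331)


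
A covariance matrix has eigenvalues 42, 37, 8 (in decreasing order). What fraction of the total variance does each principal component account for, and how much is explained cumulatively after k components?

Step 1 — total variance = trace(Sigma) = Σ λ_i = 42 + 37 + 8 = 87.

Step 2 — fraction explained by component i = λ_i / Σ λ:
  PC1: 42/87 = 0.4828
  PC2: 37/87 = 0.4253
  PC3: 8/87 = 0.092

Step 3 — cumulative fraction after k components = (λ_1 + ... + λ_k) / Σ λ:
  k = 1: 42/87 = 0.4828
  k = 2: (42 + 37)/87 = 79/87 = 0.908
  k = 3: (42 + 37 + 8)/87 = 87/87 = 1

Summary (fraction, with percent):

explained: PC1 0.4828 (48.28%), PC2 0.4253 (42.53%), PC3 0.092 (9.2%);  cumulative: 0.4828, 0.908, 1


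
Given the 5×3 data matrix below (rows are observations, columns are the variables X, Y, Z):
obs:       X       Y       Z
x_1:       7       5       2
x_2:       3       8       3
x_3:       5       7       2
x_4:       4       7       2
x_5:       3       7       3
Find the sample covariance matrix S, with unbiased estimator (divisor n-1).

Step 1 — column means:
  mean(X) = (7 + 3 + 5 + 4 + 3) / 5 = 22/5 = 4.4
  mean(Y) = (5 + 8 + 7 + 7 + 7) / 5 = 34/5 = 6.8
  mean(Z) = (2 + 3 + 2 + 2 + 3) / 5 = 12/5 = 2.4

Step 2 — sample covariance S[i,j] = (1/(n-1)) · Σ_k (x_{k,i} - mean_i) · (x_{k,j} - mean_j), with n-1 = 4.
  S[X,X] = ((2.6)·(2.6) + (-1.4)·(-1.4) + (0.6)·(0.6) + (-0.4)·(-0.4) + (-1.4)·(-1.4)) / 4 = 11.2/4 = 2.8
  S[X,Y] = ((2.6)·(-1.8) + (-1.4)·(1.2) + (0.6)·(0.2) + (-0.4)·(0.2) + (-1.4)·(0.2)) / 4 = -6.6/4 = -1.65
  S[X,Z] = ((2.6)·(-0.4) + (-1.4)·(0.6) + (0.6)·(-0.4) + (-0.4)·(-0.4) + (-1.4)·(0.6)) / 4 = -2.8/4 = -0.7
  S[Y,Y] = ((-1.8)·(-1.8) + (1.2)·(1.2) + (0.2)·(0.2) + (0.2)·(0.2) + (0.2)·(0.2)) / 4 = 4.8/4 = 1.2
  S[Y,Z] = ((-1.8)·(-0.4) + (1.2)·(0.6) + (0.2)·(-0.4) + (0.2)·(-0.4) + (0.2)·(0.6)) / 4 = 1.4/4 = 0.35
  S[Z,Z] = ((-0.4)·(-0.4) + (0.6)·(0.6) + (-0.4)·(-0.4) + (-0.4)·(-0.4) + (0.6)·(0.6)) / 4 = 1.2/4 = 0.3

S is symmetric (S[j,i] = S[i,j]). Assembling:

S = [[2.8, -1.65, -0.7],
 [-1.65, 1.2, 0.35],
 [-0.7, 0.35, 0.3]]


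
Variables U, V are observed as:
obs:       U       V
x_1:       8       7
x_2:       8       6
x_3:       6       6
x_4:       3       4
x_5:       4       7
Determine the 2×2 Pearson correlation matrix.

Step 1 — column means:
  mean(U) = (8 + 8 + 6 + 3 + 4) / 5 = 29/5 = 5.8
  mean(V) = (7 + 6 + 6 + 4 + 7) / 5 = 30/5 = 6

Step 2 — sample variances and covariances s[i,j] = (1/(n-1)) · Σ_k (x_{k,i} - mean_i) · (x_{k,j} - mean_j), with n-1 = 4:
  s[U,U] = ((2.2)·(2.2) + (2.2)·(2.2) + (0.2)·(0.2) + (-2.8)·(-2.8) + (-1.8)·(-1.8)) / 4 = 20.8/4 = 5.2
  s[U,V] = ((2.2)·(1) + (2.2)·(0) + (0.2)·(0) + (-2.8)·(-2) + (-1.8)·(1)) / 4 = 6/4 = 1.5
  s[V,V] = ((1)·(1) + (0)·(0) + (0)·(0) + (-2)·(-2) + (1)·(1)) / 4 = 6/4 = 1.5
  Sample standard deviations s_i = √(s[i,i]):
  s(U) = √(5.2) = 2.2804
  s(V) = √(1.5) = 1.2247

Step 3 — r_{ij} = s_{ij} / (s_i · s_j):
  r[U,U] = 1 (diagonal).
  r[U,V] = 1.5 / (2.2804 · 1.2247) = 1.5 / 2.7928 = 0.5371
  r[V,V] = 1 (diagonal).

R is symmetric with unit diagonal. Assembling:

R = [[1, 0.5371],
 [0.5371, 1]]


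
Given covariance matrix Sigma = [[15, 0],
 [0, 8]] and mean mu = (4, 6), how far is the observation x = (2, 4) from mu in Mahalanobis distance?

Step 1 — centre the observation: (x - mu) = (-2, -2).

Step 2 — invert Sigma. det(Sigma) = 15·8 - (0)² = 120.
  Sigma^{-1} = (1/det) · [[d, -b], [-b, a]] = [[0.0667, 0],
 [0, 0.125]].

Step 3 — form the quadratic (x - mu)^T · Sigma^{-1} · (x - mu):
  Sigma^{-1} · (x - mu) = (-0.1333, -0.25).
  (x - mu)^T · [Sigma^{-1} · (x - mu)] = (-2)·(-0.1333) + (-2)·(-0.25) = 0.7667.

Step 4 — take square root: d = √(0.7667) ≈ 0.8756.

d(x, mu) = √(0.7667) ≈ 0.8756


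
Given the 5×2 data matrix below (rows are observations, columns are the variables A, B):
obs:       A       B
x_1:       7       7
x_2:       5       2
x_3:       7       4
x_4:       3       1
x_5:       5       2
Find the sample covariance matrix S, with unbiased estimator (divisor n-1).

Step 1 — column means:
  mean(A) = (7 + 5 + 7 + 3 + 5) / 5 = 27/5 = 5.4
  mean(B) = (7 + 2 + 4 + 1 + 2) / 5 = 16/5 = 3.2

Step 2 — sample covariance S[i,j] = (1/(n-1)) · Σ_k (x_{k,i} - mean_i) · (x_{k,j} - mean_j), with n-1 = 4.
  S[A,A] = ((1.6)·(1.6) + (-0.4)·(-0.4) + (1.6)·(1.6) + (-2.4)·(-2.4) + (-0.4)·(-0.4)) / 4 = 11.2/4 = 2.8
  S[A,B] = ((1.6)·(3.8) + (-0.4)·(-1.2) + (1.6)·(0.8) + (-2.4)·(-2.2) + (-0.4)·(-1.2)) / 4 = 13.6/4 = 3.4
  S[B,B] = ((3.8)·(3.8) + (-1.2)·(-1.2) + (0.8)·(0.8) + (-2.2)·(-2.2) + (-1.2)·(-1.2)) / 4 = 22.8/4 = 5.7

S is symmetric (S[j,i] = S[i,j]). Assembling:

S = [[2.8, 3.4],
 [3.4, 5.7]]


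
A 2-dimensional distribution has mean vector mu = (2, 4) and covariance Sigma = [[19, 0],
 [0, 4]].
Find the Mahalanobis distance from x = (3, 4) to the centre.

Step 1 — centre the observation: (x - mu) = (1, 0).

Step 2 — invert Sigma. det(Sigma) = 19·4 - (0)² = 76.
  Sigma^{-1} = (1/det) · [[d, -b], [-b, a]] = [[0.0526, 0],
 [0, 0.25]].

Step 3 — form the quadratic (x - mu)^T · Sigma^{-1} · (x - mu):
  Sigma^{-1} · (x - mu) = (0.0526, 0).
  (x - mu)^T · [Sigma^{-1} · (x - mu)] = (1)·(0.0526) + (0)·(0) = 0.0526.

Step 4 — take square root: d = √(0.0526) ≈ 0.2294.

d(x, mu) = √(0.0526) ≈ 0.2294


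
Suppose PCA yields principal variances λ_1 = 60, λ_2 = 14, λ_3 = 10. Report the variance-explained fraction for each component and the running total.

Step 1 — total variance = trace(Sigma) = Σ λ_i = 60 + 14 + 10 = 84.

Step 2 — fraction explained by component i = λ_i / Σ λ:
  PC1: 60/84 = 0.7143
  PC2: 14/84 = 0.1667
  PC3: 10/84 = 0.119

Step 3 — cumulative fraction after k components = (λ_1 + ... + λ_k) / Σ λ:
  k = 1: 60/84 = 0.7143
  k = 2: (60 + 14)/84 = 74/84 = 0.881
  k = 3: (60 + 14 + 10)/84 = 84/84 = 1

Summary (fraction, with percent):

explained: PC1 0.7143 (71.43%), PC2 0.1667 (16.67%), PC3 0.119 (11.9%);  cumulative: 0.7143, 0.881, 1


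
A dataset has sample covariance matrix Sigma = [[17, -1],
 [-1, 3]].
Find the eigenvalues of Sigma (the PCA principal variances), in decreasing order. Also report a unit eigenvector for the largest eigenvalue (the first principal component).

Step 1 — characteristic polynomial of 2×2 Sigma:
  det(Sigma - λI) = λ² - trace · λ + det = 0.
  trace = 17 + 3 = 20, det = 17·3 - (-1)² = 50.
Step 2 — discriminant:
  Δ = trace² - 4·det = 400 - 200 = 200.
Step 3 — eigenvalues:
  λ = (trace ± √Δ)/2 = (20 ± 14.1421)/2,
  λ_1 = 17.0711,  λ_2 = 2.9289.

Step 4 — unit eigenvector for λ_1: solve (Sigma - λ_1 I)v = 0. First row:
  (17 - 17.0711)·v_x + (-1)·v_y = 0, i.e. (-0.0711)·v_x + (-1)·v_y = 0,
  so v ∝ (b, λ_1 - a) = (-1, 0.0711); multiply by -1 so the first entry is positive: u = (1, -0.0711).
  ||u|| = √((1)² + (-0.0711)²) = √(1.0051) ≈ 1.0025,
  v_1 = u/||u|| ≈ (0.9975, -0.0709) (||v_1|| = 1).

λ_1 = 17.0711,  λ_2 = 2.9289;  v_1 ≈ (0.9975, -0.0709)


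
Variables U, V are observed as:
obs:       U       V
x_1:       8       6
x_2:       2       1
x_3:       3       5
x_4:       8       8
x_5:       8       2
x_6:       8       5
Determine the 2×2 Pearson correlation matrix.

Step 1 — column means:
  mean(U) = (8 + 2 + 3 + 8 + 8 + 8) / 6 = 37/6 = 6.1667
  mean(V) = (6 + 1 + 5 + 8 + 2 + 5) / 6 = 27/6 = 4.5

Step 2 — sample variances and covariances s[i,j] = (1/(n-1)) · Σ_k (x_{k,i} - mean_i) · (x_{k,j} - mean_j), with n-1 = 5:
  s[U,U] = ((1.8333)·(1.8333) + (-4.1667)·(-4.1667) + (-3.1667)·(-3.1667) + (1.8333)·(1.8333) + (1.8333)·(1.8333) + (1.8333)·(1.8333)) / 5 = 40.8333/5 = 8.1667
  s[U,V] = ((1.8333)·(1.5) + (-4.1667)·(-3.5) + (-3.1667)·(0.5) + (1.8333)·(3.5) + (1.8333)·(-2.5) + (1.8333)·(0.5)) / 5 = 18.5/5 = 3.7
  s[V,V] = ((1.5)·(1.5) + (-3.5)·(-3.5) + (0.5)·(0.5) + (3.5)·(3.5) + (-2.5)·(-2.5) + (0.5)·(0.5)) / 5 = 33.5/5 = 6.7
  Sample standard deviations s_i = √(s[i,i]):
  s(U) = √(8.1667) = 2.8577
  s(V) = √(6.7) = 2.5884

Step 3 — r_{ij} = s_{ij} / (s_i · s_j):
  r[U,U] = 1 (diagonal).
  r[U,V] = 3.7 / (2.8577 · 2.5884) = 3.7 / 7.3971 = 0.5002
  r[V,V] = 1 (diagonal).

R is symmetric with unit diagonal. Assembling:

R = [[1, 0.5002],
 [0.5002, 1]]


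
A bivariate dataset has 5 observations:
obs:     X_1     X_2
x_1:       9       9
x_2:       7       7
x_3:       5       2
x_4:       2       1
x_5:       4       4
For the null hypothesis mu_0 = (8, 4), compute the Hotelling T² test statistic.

Step 1 — sample mean vector:
  mean(X_1) = (9 + 7 + 5 + 2 + 4) / 5 = 27/5 = 5.4
  mean(X_2) = (9 + 7 + 2 + 1 + 4) / 5 = 23/5 = 4.6
  x̄ = (5.4, 4.6),  deviation x̄ - mu_0 = (5.4, 4.6) - (8, 4) = (-2.6, 0.6).

Step 2 — sample covariance matrix, S[i,j] = (1/(n-1)) · Σ_k (x_{k,i} - mean_i) · (x_{k,j} - mean_j), divisor n-1 = 4:
  S[X_1,X_1] = ((3.6)·(3.6) + (1.6)·(1.6) + (-0.4)·(-0.4) + (-3.4)·(-3.4) + (-1.4)·(-1.4)) / 4 = 29.2/4 = 7.3
  S[X_1,X_2] = ((3.6)·(4.4) + (1.6)·(2.4) + (-0.4)·(-2.6) + (-3.4)·(-3.6) + (-1.4)·(-0.6)) / 4 = 33.8/4 = 8.45
  S[X_2,X_2] = ((4.4)·(4.4) + (2.4)·(2.4) + (-2.6)·(-2.6) + (-3.6)·(-3.6) + (-0.6)·(-0.6)) / 4 = 45.2/4 = 11.3
  S = [[7.3, 8.45],
 [8.45, 11.3]].

Step 3 — invert S. det(S) = 7.3·11.3 - (8.45)² = 11.0875.
  S^{-1} = (1/det) · [[d, -b], [-b, a]] = [[1.0192, -0.7621],
 [-0.7621, 0.6584]].

Step 4 — quadratic form (x̄ - mu_0)^T · S^{-1} · (x̄ - mu_0):
  S^{-1} · (x̄ - mu_0) = (-3.1071, 2.3766),
  (x̄ - mu_0)^T · [...] = (-2.6)·(-3.1071) + (0.6)·(2.3766) = 9.5044.

Step 5 — scale by n: T² = 5 · 9.5044 = 47.522.

T² ≈ 47.522


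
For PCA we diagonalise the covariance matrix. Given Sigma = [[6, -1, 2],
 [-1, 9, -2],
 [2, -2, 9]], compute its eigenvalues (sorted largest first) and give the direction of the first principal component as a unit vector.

Step 1 — characteristic polynomial p(λ) = det(λI - Sigma) = λ³ - tr·λ² + c_1·λ - det, where tr = trace, c_1 = sum of the principal 2×2 minors, det = det(Sigma):
  tr = 6 + 9 + 9 = 24,
  c_1 = (6·9 - (-1)²) + (6·9 - (2)²) + (9·9 - (-2)²) = 53 + 50 + 77 = 180,
  det = 6·(9·9 - (-2)²) - (-1)·((-1)·9 - (-2)·(2)) + (2)·((-1)·(-2) - 9·(2)) = 6·(77) - (-1)·(-5) + (2)·(-16) = 425.
  So p(λ) = λ³ - 24λ² + 180λ - 425.
Step 2 — look for an integer root (rational root theorem: any rational root is an integer divisor of 425). Testing λ = 5:
  p(5) = 125 - 600 + 900 - 425 = 0  ✓
  Dividing out (λ - 5): p(λ) = (λ - 5)(λ² - 19λ + 85).
Step 3 — remaining eigenvalues from the quadratic λ² - 19λ + 85 = 0:
  Δ = 19² - 4·85 = 361 - 340 = 21,  λ = (19 ± √21)/2 = (19 ± 4.5826)/2 ≈ 11.7913 or 7.2087.
  Sorted: λ_1 = 11.7913,  λ_2 = 7.2087,  λ_3 = 5  (check: sum = 24 = tr ✓).

Step 4 — unit eigenvector for λ_1 ≈ 11.7913: v spans the null space of (Sigma - λ_1 I), whose rows are
  r_1 = (-5.7913, -1, 2),  r_2 = (-1, -2.7913, -2),  r_3 = (2, -2, -2.7913).
  v is orthogonal to every row, so take v ∝ r_1 × r_2 = ((-1)·(-2) - (2)·(-2.7913), (2)·(-1) - (-5.7913)·(-2), (-5.7913)·(-2.7913) - (-1)·(-1)) ≈ (7.5826, -13.5826, 15.1652).
  Let u = (7.5826, -13.5826, 15.1652).
  ||u|| = √((7.5826)² + (-13.5826)² + (15.1652)²) = √(471.9636) ≈ 21.7247,  v_1 = u/||u|| ≈ (0.349, -0.6252, 0.6981) (||v_1|| = 1).

λ_1 = 11.7913,  λ_2 = 7.2087,  λ_3 = 5;  v_1 ≈ (0.349, -0.6252, 0.6981)


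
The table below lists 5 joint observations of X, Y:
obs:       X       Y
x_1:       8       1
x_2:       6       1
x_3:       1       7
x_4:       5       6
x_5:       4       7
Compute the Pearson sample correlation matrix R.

Step 1 — column means:
  mean(X) = (8 + 6 + 1 + 5 + 4) / 5 = 24/5 = 4.8
  mean(Y) = (1 + 1 + 7 + 6 + 7) / 5 = 22/5 = 4.4

Step 2 — sample variances and covariances s[i,j] = (1/(n-1)) · Σ_k (x_{k,i} - mean_i) · (x_{k,j} - mean_j), with n-1 = 4:
  s[X,X] = ((3.2)·(3.2) + (1.2)·(1.2) + (-3.8)·(-3.8) + (0.2)·(0.2) + (-0.8)·(-0.8)) / 4 = 26.8/4 = 6.7
  s[X,Y] = ((3.2)·(-3.4) + (1.2)·(-3.4) + (-3.8)·(2.6) + (0.2)·(1.6) + (-0.8)·(2.6)) / 4 = -26.6/4 = -6.65
  s[Y,Y] = ((-3.4)·(-3.4) + (-3.4)·(-3.4) + (2.6)·(2.6) + (1.6)·(1.6) + (2.6)·(2.6)) / 4 = 39.2/4 = 9.8
  Sample standard deviations s_i = √(s[i,i]):
  s(X) = √(6.7) = 2.5884
  s(Y) = √(9.8) = 3.1305

Step 3 — r_{ij} = s_{ij} / (s_i · s_j):
  r[X,X] = 1 (diagonal).
  r[X,Y] = -6.65 / (2.5884 · 3.1305) = -6.65 / 8.1031 = -0.8207
  r[Y,Y] = 1 (diagonal).

R is symmetric with unit diagonal. Assembling:

R = [[1, -0.8207],
 [-0.8207, 1]]


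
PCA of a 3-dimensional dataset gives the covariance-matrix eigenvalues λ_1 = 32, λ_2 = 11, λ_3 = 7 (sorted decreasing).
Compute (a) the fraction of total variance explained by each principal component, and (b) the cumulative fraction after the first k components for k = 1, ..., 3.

Step 1 — total variance = trace(Sigma) = Σ λ_i = 32 + 11 + 7 = 50.

Step 2 — fraction explained by component i = λ_i / Σ λ:
  PC1: 32/50 = 0.64
  PC2: 11/50 = 0.22
  PC3: 7/50 = 0.14

Step 3 — cumulative fraction after k components = (λ_1 + ... + λ_k) / Σ λ:
  k = 1: 32/50 = 0.64
  k = 2: (32 + 11)/50 = 43/50 = 0.86
  k = 3: (32 + 11 + 7)/50 = 50/50 = 1

Summary (fraction, with percent):

explained: PC1 0.64 (64%), PC2 0.22 (22%), PC3 0.14 (14%);  cumulative: 0.64, 0.86, 1


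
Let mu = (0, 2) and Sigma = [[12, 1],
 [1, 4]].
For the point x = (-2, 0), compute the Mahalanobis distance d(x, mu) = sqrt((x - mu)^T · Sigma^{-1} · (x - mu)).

Step 1 — centre the observation: (x - mu) = (-2, -2).

Step 2 — invert Sigma. det(Sigma) = 12·4 - (1)² = 47.
  Sigma^{-1} = (1/det) · [[d, -b], [-b, a]] = [[0.0851, -0.0213],
 [-0.0213, 0.2553]].

Step 3 — form the quadratic (x - mu)^T · Sigma^{-1} · (x - mu):
  Sigma^{-1} · (x - mu) = (-0.1277, -0.4681).
  (x - mu)^T · [Sigma^{-1} · (x - mu)] = (-2)·(-0.1277) + (-2)·(-0.4681) = 1.1915.

Step 4 — take square root: d = √(1.1915) ≈ 1.0916.

d(x, mu) = √(1.1915) ≈ 1.0916


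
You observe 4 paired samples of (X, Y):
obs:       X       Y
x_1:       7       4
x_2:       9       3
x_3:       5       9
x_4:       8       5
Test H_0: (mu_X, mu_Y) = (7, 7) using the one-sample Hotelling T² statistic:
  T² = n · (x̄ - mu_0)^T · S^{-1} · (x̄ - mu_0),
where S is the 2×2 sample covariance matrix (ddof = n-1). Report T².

Step 1 — sample mean vector:
  mean(X) = (7 + 9 + 5 + 8) / 4 = 29/4 = 7.25
  mean(Y) = (4 + 3 + 9 + 5) / 4 = 21/4 = 5.25
  x̄ = (7.25, 5.25),  deviation x̄ - mu_0 = (7.25, 5.25) - (7, 7) = (0.25, -1.75).

Step 2 — sample covariance matrix, S[i,j] = (1/(n-1)) · Σ_k (x_{k,i} - mean_i) · (x_{k,j} - mean_j), divisor n-1 = 3:
  S[X,X] = ((-0.25)·(-0.25) + (1.75)·(1.75) + (-2.25)·(-2.25) + (0.75)·(0.75)) / 3 = 8.75/3 = 2.9167
  S[X,Y] = ((-0.25)·(-1.25) + (1.75)·(-2.25) + (-2.25)·(3.75) + (0.75)·(-0.25)) / 3 = -12.25/3 = -4.0833
  S[Y,Y] = ((-1.25)·(-1.25) + (-2.25)·(-2.25) + (3.75)·(3.75) + (-0.25)·(-0.25)) / 3 = 20.75/3 = 6.9167
  S = [[2.9167, -4.0833],
 [-4.0833, 6.9167]].

Step 3 — invert S. det(S) = 2.9167·6.9167 - (-4.0833)² = 3.5.
  S^{-1} = (1/det) · [[d, -b], [-b, a]] = [[1.9762, 1.1667],
 [1.1667, 0.8333]].

Step 4 — quadratic form (x̄ - mu_0)^T · S^{-1} · (x̄ - mu_0):
  S^{-1} · (x̄ - mu_0) = (-1.5476, -1.1667),
  (x̄ - mu_0)^T · [...] = (0.25)·(-1.5476) + (-1.75)·(-1.1667) = 1.6548.

Step 5 — scale by n: T² = 4 · 1.6548 = 6.619.

T² ≈ 6.619


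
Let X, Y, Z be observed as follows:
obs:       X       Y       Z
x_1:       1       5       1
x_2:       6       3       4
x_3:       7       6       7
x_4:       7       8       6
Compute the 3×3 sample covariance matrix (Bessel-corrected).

Step 1 — column means:
  mean(X) = (1 + 6 + 7 + 7) / 4 = 21/4 = 5.25
  mean(Y) = (5 + 3 + 6 + 8) / 4 = 22/4 = 5.5
  mean(Z) = (1 + 4 + 7 + 6) / 4 = 18/4 = 4.5

Step 2 — sample covariance S[i,j] = (1/(n-1)) · Σ_k (x_{k,i} - mean_i) · (x_{k,j} - mean_j), with n-1 = 3.
  S[X,X] = ((-4.25)·(-4.25) + (0.75)·(0.75) + (1.75)·(1.75) + (1.75)·(1.75)) / 3 = 24.75/3 = 8.25
  S[X,Y] = ((-4.25)·(-0.5) + (0.75)·(-2.5) + (1.75)·(0.5) + (1.75)·(2.5)) / 3 = 5.5/3 = 1.8333
  S[X,Z] = ((-4.25)·(-3.5) + (0.75)·(-0.5) + (1.75)·(2.5) + (1.75)·(1.5)) / 3 = 21.5/3 = 7.1667
  S[Y,Y] = ((-0.5)·(-0.5) + (-2.5)·(-2.5) + (0.5)·(0.5) + (2.5)·(2.5)) / 3 = 13/3 = 4.3333
  S[Y,Z] = ((-0.5)·(-3.5) + (-2.5)·(-0.5) + (0.5)·(2.5) + (2.5)·(1.5)) / 3 = 8/3 = 2.6667
  S[Z,Z] = ((-3.5)·(-3.5) + (-0.5)·(-0.5) + (2.5)·(2.5) + (1.5)·(1.5)) / 3 = 21/3 = 7

S is symmetric (S[j,i] = S[i,j]). Assembling:

S = [[8.25, 1.8333, 7.1667],
 [1.8333, 4.3333, 2.6667],
 [7.1667, 2.6667, 7]]


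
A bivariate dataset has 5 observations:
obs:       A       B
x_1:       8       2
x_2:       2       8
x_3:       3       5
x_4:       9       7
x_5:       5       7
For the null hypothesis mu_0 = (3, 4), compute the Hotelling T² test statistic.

Step 1 — sample mean vector:
  mean(A) = (8 + 2 + 3 + 9 + 5) / 5 = 27/5 = 5.4
  mean(B) = (2 + 8 + 5 + 7 + 7) / 5 = 29/5 = 5.8
  x̄ = (5.4, 5.8),  deviation x̄ - mu_0 = (5.4, 5.8) - (3, 4) = (2.4, 1.8).

Step 2 — sample covariance matrix, S[i,j] = (1/(n-1)) · Σ_k (x_{k,i} - mean_i) · (x_{k,j} - mean_j), divisor n-1 = 4:
  S[A,A] = ((2.6)·(2.6) + (-3.4)·(-3.4) + (-2.4)·(-2.4) + (3.6)·(3.6) + (-0.4)·(-0.4)) / 4 = 37.2/4 = 9.3
  S[A,B] = ((2.6)·(-3.8) + (-3.4)·(2.2) + (-2.4)·(-0.8) + (3.6)·(1.2) + (-0.4)·(1.2)) / 4 = -11.6/4 = -2.9
  S[B,B] = ((-3.8)·(-3.8) + (2.2)·(2.2) + (-0.8)·(-0.8) + (1.2)·(1.2) + (1.2)·(1.2)) / 4 = 22.8/4 = 5.7
  S = [[9.3, -2.9],
 [-2.9, 5.7]].

Step 3 — invert S. det(S) = 9.3·5.7 - (-2.9)² = 44.6.
  S^{-1} = (1/det) · [[d, -b], [-b, a]] = [[0.1278, 0.065],
 [0.065, 0.2085]].

Step 4 — quadratic form (x̄ - mu_0)^T · S^{-1} · (x̄ - mu_0):
  S^{-1} · (x̄ - mu_0) = (0.4238, 0.5314),
  (x̄ - mu_0)^T · [...] = (2.4)·(0.4238) + (1.8)·(0.5314) = 1.9735.

Step 5 — scale by n: T² = 5 · 1.9735 = 9.8677.

T² ≈ 9.8677
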